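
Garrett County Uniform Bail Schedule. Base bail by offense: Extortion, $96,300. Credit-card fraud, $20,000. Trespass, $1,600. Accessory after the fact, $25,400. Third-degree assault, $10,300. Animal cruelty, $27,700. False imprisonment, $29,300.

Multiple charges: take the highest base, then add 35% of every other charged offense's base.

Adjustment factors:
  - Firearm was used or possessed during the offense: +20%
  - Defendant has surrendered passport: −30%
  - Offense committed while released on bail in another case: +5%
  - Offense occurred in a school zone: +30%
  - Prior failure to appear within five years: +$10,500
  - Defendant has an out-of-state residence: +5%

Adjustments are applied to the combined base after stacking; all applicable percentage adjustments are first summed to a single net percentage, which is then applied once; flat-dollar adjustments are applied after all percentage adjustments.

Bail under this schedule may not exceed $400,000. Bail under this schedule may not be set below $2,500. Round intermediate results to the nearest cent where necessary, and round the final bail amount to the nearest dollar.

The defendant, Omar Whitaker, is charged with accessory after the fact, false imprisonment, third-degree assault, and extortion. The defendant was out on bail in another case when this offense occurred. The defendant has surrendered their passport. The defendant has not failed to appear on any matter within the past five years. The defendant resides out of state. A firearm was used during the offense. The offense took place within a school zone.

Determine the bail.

Base amounts from the schedule: accessory after the fact $25,400; false imprisonment $29,300; third-degree assault $10,300; extortion $96,300.
Stacking rule: highest base plus 35% of each additional charge. Highest is extortion at $96,300. Additional: $25,400 × 35% = $8,890; $29,300 × 35% = $10,255; $10,300 × 35% = $3,605. Combined base = $96,300 + $22,750 = $119,050.
Net percentage adjustment: +20% −30% +5% +30% +5% = +30%. $119,050 × 1.3 = $154,765.
$154,765 is within the $400,000 maximum.
$154,765 is at or above the $2,500 minimum.

$154,765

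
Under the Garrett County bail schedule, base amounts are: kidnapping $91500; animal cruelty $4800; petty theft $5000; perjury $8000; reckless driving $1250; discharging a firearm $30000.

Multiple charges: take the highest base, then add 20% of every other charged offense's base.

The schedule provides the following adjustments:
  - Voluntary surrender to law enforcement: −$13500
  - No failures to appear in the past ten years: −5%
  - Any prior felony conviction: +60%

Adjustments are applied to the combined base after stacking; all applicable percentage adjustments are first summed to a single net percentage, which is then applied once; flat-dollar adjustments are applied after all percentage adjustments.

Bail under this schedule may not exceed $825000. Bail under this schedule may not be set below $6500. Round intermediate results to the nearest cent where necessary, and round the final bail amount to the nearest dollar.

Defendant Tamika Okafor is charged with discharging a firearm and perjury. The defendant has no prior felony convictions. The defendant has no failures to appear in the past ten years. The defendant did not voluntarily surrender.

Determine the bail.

$30020

Base amounts from the schedule: discharging a firearm $30000; perjury $8000.
Stacking rule: highest base plus 20% of each additional charge. Highest is discharging a firearm at $30000. Additional: $8000 × 20% = $1600. Combined base = $30000 + $1600 = $31600.
No failures to appear in the past ten years (−5%): $31600 × 0.95 = $30020.
$30020 is within the $825000 maximum.
$30020 is at or above the $6500 minimum.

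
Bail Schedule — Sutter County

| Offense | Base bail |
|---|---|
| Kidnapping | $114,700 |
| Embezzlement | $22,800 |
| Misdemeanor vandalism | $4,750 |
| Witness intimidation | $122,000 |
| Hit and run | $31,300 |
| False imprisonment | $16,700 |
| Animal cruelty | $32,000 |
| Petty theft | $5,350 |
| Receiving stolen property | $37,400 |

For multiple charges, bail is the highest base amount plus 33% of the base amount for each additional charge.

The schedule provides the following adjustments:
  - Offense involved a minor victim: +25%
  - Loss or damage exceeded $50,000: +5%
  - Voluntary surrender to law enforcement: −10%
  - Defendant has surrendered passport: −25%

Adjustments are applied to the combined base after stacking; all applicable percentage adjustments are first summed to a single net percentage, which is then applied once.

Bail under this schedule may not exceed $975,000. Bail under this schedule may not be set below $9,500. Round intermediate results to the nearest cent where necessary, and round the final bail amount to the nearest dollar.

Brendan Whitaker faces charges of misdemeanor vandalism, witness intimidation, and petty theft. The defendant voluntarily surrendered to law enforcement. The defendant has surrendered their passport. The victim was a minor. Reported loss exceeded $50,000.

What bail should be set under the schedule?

$119,066

Base amounts from the schedule: misdemeanor vandalism $4,750; witness intimidation $122,000; petty theft $5,350.
Stacking rule: highest base plus 33% of each additional charge. Highest is witness intimidation at $122,000. Additional: $4,750 × 33% = $1,567.50; $5,350 × 33% = $1,765.50. Combined base = $122,000 + $3,333 = $125,333.
Net percentage adjustment: +25% +5% −10% −25% = −5%. $125,333 × 0.95 = $119,066.35.
$119,066.35 is within the $975,000 maximum.
$119,066.35 is at or above the $9,500 minimum.
Rounded to the nearest dollar: $119,066.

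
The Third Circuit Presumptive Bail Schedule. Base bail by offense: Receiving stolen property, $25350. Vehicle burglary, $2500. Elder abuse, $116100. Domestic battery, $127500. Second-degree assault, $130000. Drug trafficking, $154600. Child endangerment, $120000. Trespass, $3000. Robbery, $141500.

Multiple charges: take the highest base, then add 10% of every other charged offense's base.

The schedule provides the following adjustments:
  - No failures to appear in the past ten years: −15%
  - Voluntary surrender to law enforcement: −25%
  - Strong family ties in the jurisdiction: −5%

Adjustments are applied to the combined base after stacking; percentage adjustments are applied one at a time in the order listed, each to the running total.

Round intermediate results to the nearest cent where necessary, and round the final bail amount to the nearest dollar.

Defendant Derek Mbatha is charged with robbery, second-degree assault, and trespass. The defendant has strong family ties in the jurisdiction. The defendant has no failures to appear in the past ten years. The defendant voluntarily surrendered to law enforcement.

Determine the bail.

Base amounts from the schedule: robbery $141500; second-degree assault $130000; trespass $3000.
Stacking rule: highest base plus 10% of each additional charge. Highest is robbery at $141500. Additional: $130000 × 10% = $13000; $3000 × 10% = $300. Combined base = $141500 + $13300 = $154800.
No failures to appear in the past ten years (−15%): $154800 × 0.85 = $131580.
Voluntary surrender to law enforcement (−25%): $131580 × 0.75 = $98685.
Strong family ties in the jurisdiction (−5%): $98685 × 0.95 = $93750.75.
Rounded to the nearest dollar: $93751.

$93751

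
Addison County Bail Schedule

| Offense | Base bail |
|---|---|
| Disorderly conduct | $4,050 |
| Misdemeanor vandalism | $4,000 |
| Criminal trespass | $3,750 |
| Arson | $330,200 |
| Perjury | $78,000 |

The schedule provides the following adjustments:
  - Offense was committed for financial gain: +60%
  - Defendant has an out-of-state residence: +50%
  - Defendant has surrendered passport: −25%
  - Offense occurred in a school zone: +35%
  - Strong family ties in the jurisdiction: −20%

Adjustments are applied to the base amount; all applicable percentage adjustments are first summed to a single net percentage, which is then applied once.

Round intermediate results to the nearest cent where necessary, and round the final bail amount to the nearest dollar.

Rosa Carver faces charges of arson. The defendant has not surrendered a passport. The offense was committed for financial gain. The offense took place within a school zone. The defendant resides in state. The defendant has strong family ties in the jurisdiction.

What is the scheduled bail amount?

$577,850

Base amounts from the schedule: arson $330,200.
Single charge. Combined base = $330,200.
Net percentage adjustment: +60% +35% −20% = +75%. $330,200 × 1.75 = $577,850.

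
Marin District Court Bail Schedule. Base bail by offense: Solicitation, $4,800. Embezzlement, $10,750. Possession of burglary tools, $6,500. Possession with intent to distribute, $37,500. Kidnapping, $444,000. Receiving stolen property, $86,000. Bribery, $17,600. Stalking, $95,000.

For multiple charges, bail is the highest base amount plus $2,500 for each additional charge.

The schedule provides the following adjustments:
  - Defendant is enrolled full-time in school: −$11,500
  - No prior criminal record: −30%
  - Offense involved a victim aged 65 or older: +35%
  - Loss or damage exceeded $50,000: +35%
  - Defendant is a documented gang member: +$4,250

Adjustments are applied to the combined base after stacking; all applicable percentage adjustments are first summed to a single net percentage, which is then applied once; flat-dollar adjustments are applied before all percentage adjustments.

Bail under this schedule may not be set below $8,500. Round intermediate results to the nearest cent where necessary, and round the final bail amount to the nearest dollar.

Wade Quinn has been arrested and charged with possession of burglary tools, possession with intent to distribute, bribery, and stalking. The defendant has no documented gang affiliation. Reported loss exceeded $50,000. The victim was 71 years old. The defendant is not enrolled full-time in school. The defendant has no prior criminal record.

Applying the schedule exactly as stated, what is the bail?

$143,500

Base amounts from the schedule: possession of burglary tools $6,500; possession with intent to distribute $37,500; bribery $17,600; stalking $95,000.
Stacking rule: highest base plus $2,500 per additional charge. Highest is stalking at $95,000; 3 additional charges → +$7,500. Combined base = $102,500.
Net percentage adjustment: −30% +35% +35% = +40%. $102,500 × 1.4 = $143,500.
$143,500 is at or above the $8,500 minimum.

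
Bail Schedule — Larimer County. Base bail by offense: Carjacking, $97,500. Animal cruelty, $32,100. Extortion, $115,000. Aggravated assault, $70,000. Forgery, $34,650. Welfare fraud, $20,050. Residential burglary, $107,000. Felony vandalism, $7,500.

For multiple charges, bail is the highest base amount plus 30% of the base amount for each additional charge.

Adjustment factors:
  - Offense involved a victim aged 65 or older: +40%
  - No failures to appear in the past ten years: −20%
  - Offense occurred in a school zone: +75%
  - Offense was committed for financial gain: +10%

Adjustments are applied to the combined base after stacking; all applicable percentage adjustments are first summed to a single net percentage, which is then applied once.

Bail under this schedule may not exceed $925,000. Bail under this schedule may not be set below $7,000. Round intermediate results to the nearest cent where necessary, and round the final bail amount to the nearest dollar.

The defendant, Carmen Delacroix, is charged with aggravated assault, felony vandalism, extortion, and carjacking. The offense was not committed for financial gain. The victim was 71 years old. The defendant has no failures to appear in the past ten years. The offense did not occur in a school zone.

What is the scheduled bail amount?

$201,000

Base amounts from the schedule: aggravated assault $70,000; felony vandalism $7,500; extortion $115,000; carjacking $97,500.
Stacking rule: highest base plus 30% of each additional charge. Highest is extortion at $115,000. Additional: $70,000 × 30% = $21,000; $7,500 × 30% = $2,250; $97,500 × 30% = $29,250. Combined base = $115,000 + $52,500 = $167,500.
Net percentage adjustment: +40% −20% = +20%. $167,500 × 1.2 = $201,000.
$201,000 is within the $925,000 maximum.
$201,000 is at or above the $7,000 minimum.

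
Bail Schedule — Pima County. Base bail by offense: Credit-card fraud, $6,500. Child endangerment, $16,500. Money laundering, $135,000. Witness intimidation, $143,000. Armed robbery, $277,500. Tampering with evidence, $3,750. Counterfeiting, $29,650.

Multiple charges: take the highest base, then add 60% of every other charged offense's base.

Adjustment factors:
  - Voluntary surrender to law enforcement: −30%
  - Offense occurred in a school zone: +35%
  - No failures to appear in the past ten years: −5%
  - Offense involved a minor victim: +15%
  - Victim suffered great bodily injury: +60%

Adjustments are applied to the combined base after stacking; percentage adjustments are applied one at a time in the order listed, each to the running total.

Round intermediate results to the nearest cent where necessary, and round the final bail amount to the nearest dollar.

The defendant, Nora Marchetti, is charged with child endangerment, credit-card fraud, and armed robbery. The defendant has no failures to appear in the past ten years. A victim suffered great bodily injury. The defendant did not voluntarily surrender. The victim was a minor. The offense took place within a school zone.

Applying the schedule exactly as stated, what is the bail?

Base amounts from the schedule: child endangerment $16,500; credit-card fraud $6,500; armed robbery $277,500.
Stacking rule: highest base plus 60% of each additional charge. Highest is armed robbery at $277,500. Additional: $16,500 × 60% = $9,900; $6,500 × 60% = $3,900. Combined base = $277,500 + $13,800 = $291,300.
Offense occurred in a school zone (+35%): $291,300 × 1.35 = $393,255.
No failures to appear in the past ten years (−5%): $393,255 × 0.95 = $373,592.25.
Offense involved a minor victim (+15%): $373,592.25 × 1.15 = $429,631.09.
Victim suffered great bodily injury (+60%): $429,631.09 × 1.6 = $687,409.74.
Rounded to the nearest dollar: $687,410.

$687,410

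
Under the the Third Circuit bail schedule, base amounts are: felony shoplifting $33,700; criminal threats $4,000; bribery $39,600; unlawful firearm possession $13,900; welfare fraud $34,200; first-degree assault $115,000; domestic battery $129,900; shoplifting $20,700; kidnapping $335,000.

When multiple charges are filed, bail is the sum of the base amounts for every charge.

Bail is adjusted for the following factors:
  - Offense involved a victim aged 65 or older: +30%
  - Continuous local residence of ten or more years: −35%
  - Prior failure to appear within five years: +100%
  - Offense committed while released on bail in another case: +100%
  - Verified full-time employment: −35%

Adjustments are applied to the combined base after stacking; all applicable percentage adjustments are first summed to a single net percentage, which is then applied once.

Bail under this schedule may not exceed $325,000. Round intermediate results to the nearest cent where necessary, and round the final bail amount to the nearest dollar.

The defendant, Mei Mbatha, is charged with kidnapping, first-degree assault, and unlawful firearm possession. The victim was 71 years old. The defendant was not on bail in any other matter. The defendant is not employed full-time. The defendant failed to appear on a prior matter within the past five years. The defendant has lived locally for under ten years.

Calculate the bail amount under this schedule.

$325,000

Base amounts from the schedule: kidnapping $335,000; first-degree assault $115,000; unlawful firearm possession $13,900.
Stacking rule: sum of all bases. $335,000 + $115,000 + $13,900 = $463,900.
Net percentage adjustment: +30% +100% = +130%. $463,900 × 2.3 = $1,066,970.
Result $1,066,970 exceeds the maximum of $325,000; bail is capped at $325,000.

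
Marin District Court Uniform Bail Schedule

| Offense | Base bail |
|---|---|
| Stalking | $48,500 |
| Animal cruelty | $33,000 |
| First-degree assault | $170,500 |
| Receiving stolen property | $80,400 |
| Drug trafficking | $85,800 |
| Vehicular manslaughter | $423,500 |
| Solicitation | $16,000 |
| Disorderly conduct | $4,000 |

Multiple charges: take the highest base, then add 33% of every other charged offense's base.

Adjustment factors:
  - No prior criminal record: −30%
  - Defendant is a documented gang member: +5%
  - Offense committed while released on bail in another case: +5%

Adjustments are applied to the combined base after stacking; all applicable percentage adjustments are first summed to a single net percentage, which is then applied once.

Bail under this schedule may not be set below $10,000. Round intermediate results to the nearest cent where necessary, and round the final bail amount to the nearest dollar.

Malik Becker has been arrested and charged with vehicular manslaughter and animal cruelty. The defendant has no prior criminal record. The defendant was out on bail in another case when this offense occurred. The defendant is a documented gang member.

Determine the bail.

$347,512

Base amounts from the schedule: vehicular manslaughter $423,500; animal cruelty $33,000.
Stacking rule: highest base plus 33% of each additional charge. Highest is vehicular manslaughter at $423,500. Additional: $33,000 × 33% = $10,890. Combined base = $423,500 + $10,890 = $434,390.
Net percentage adjustment: −30% +5% +5% = −20%. $434,390 × 0.8 = $347,512.
$347,512 is at or above the $10,000 minimum.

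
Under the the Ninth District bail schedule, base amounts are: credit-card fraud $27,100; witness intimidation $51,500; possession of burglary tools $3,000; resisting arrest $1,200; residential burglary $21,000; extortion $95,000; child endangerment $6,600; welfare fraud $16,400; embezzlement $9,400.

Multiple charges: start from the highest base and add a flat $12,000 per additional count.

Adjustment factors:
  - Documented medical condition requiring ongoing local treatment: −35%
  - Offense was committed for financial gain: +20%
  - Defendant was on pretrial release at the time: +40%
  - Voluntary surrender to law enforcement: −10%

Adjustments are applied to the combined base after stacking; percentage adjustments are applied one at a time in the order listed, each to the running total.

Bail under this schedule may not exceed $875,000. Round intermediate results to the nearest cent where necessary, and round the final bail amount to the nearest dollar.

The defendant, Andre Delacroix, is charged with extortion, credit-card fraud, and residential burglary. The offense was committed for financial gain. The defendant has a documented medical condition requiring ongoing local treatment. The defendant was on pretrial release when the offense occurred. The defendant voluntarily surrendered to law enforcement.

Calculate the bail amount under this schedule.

$116,953

Base amounts from the schedule: extortion $95,000; credit-card fraud $27,100; residential burglary $21,000.
Stacking rule: highest base plus $12,000 per additional charge. Highest is extortion at $95,000; 2 additional charges → +$24,000. Combined base = $119,000.
Documented medical condition requiring ongoing local treatment (−35%): $119,000 × 0.65 = $77,350.
Offense was committed for financial gain (+20%): $77,350 × 1.2 = $92,820.
Defendant was on pretrial release at the time (+40%): $92,820 × 1.4 = $129,948.
Voluntary surrender to law enforcement (−10%): $129,948 × 0.9 = $116,953.20.
$116,953.20 is within the $875,000 maximum.
Rounded to the nearest dollar: $116,953.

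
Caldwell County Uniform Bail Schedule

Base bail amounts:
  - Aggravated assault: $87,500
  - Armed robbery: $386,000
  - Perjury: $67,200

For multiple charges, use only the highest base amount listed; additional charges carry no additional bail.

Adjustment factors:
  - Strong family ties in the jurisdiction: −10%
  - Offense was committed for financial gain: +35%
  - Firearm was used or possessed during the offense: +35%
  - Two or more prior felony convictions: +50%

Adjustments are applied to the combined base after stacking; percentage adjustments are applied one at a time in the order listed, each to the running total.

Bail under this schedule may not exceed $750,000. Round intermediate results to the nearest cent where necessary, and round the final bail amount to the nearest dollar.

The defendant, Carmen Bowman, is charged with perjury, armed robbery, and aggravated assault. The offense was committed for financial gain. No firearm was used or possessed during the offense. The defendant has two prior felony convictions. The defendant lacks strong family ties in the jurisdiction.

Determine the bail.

$750,000

Base amounts from the schedule: perjury $67,200; armed robbery $386,000; aggravated assault $87,500.
Stacking rule: use the highest base only. Highest is armed robbery at $386,000. Combined base = $386,000.
Offense was committed for financial gain (+35%): $386,000 × 1.35 = $521,100.
Two or more prior felony convictions (+50%): $521,100 × 1.5 = $781,650.
Result $781,650 exceeds the maximum of $750,000; bail is capped at $750,000.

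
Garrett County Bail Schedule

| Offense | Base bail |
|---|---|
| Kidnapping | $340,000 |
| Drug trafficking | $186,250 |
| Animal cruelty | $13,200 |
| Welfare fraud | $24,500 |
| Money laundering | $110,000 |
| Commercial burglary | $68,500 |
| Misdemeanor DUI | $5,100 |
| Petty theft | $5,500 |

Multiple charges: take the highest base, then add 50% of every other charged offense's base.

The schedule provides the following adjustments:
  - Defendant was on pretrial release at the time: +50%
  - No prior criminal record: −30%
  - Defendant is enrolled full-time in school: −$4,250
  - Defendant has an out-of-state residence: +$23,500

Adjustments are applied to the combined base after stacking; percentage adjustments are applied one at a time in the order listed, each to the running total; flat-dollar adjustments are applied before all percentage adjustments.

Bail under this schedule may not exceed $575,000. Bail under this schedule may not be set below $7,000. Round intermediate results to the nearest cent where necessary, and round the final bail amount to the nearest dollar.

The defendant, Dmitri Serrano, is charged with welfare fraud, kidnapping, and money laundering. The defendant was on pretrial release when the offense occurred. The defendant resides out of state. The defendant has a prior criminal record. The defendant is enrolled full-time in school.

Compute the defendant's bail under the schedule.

Base amounts from the schedule: welfare fraud $24,500; kidnapping $340,000; money laundering $110,000.
Stacking rule: highest base plus 50% of each additional charge. Highest is kidnapping at $340,000. Additional: $24,500 × 50% = $12,250; $110,000 × 50% = $55,000. Combined base = $340,000 + $67,250 = $407,250.
Defendant is enrolled full-time in school (−$4,250 flat): $407,250 − $4,250 = $403,000.
Defendant has an out-of-state residence (+$23,500 flat): $403,000 + $23,500 = $426,500.
Defendant was on pretrial release at the time (+50%): $426,500 × 1.5 = $639,750.
Result $639,750 exceeds the maximum of $575,000; bail is capped at $575,000.
$575,000 is at or above the $7,000 minimum.

$575,000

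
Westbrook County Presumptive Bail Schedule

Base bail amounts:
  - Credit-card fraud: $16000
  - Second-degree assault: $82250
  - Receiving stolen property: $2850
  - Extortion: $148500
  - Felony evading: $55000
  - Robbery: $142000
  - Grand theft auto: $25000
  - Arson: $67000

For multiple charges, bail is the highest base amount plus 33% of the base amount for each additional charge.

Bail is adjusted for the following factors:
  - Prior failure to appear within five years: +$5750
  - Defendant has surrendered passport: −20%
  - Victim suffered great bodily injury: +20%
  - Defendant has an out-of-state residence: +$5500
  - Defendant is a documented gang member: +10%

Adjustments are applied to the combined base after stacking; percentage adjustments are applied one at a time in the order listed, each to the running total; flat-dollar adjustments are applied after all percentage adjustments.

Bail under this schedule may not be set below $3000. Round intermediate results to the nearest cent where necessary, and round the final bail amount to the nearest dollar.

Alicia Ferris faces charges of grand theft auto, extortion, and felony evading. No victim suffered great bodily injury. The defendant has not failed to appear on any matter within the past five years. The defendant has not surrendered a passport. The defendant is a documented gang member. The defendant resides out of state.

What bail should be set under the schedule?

Base amounts from the schedule: grand theft auto $25000; extortion $148500; felony evading $55000.
Stacking rule: highest base plus 33% of each additional charge. Highest is extortion at $148500. Additional: $25000 × 33% = $8250; $55000 × 33% = $18150. Combined base = $148500 + $26400 = $174900.
Defendant is a documented gang member (+10%): $174900 × 1.1 = $192390.
Defendant has an out-of-state residence (+$5500 flat): $192390 + $5500 = $197890.
$197890 is at or above the $3000 minimum.

$197890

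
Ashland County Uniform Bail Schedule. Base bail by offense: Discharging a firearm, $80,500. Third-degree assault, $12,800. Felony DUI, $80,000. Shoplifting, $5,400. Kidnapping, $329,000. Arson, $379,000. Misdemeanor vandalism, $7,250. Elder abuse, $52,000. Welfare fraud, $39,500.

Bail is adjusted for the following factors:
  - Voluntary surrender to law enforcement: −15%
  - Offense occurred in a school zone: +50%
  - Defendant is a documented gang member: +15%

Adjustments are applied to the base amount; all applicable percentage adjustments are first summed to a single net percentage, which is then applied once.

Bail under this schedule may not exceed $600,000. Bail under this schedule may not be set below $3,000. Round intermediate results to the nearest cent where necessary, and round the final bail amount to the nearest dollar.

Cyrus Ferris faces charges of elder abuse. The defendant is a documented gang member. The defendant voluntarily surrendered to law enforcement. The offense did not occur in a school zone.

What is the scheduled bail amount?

Base amounts from the schedule: elder abuse $52,000.
Single charge. Combined base = $52,000.
Net percentage adjustment: −15% +15% = +0%. $52,000 × 1 = $52,000.
$52,000 is within the $600,000 maximum.
$52,000 is at or above the $3,000 minimum.

$52,000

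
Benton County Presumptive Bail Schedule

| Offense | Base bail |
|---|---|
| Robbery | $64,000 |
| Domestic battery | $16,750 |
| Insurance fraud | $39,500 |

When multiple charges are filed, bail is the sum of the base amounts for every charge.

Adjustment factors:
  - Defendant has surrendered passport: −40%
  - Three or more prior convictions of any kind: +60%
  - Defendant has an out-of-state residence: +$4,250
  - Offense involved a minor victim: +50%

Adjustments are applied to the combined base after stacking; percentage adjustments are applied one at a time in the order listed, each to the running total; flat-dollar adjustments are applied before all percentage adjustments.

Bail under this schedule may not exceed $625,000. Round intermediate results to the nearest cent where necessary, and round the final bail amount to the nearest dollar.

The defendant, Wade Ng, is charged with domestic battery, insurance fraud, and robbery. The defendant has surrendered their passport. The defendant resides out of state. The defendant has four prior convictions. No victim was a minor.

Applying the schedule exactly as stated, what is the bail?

Base amounts from the schedule: domestic battery $16,750; insurance fraud $39,500; robbery $64,000.
Stacking rule: sum of all bases. $16,750 + $39,500 + $64,000 = $120,250.
Defendant has an out-of-state residence (+$4,250 flat): $120,250 + $4,250 = $124,500.
Defendant has surrendered passport (−40%): $124,500 × 0.6 = $74,700.
Three or more prior convictions of any kind (+60%): $74,700 × 1.6 = $119,520.
$119,520 is within the $625,000 maximum.

$119,520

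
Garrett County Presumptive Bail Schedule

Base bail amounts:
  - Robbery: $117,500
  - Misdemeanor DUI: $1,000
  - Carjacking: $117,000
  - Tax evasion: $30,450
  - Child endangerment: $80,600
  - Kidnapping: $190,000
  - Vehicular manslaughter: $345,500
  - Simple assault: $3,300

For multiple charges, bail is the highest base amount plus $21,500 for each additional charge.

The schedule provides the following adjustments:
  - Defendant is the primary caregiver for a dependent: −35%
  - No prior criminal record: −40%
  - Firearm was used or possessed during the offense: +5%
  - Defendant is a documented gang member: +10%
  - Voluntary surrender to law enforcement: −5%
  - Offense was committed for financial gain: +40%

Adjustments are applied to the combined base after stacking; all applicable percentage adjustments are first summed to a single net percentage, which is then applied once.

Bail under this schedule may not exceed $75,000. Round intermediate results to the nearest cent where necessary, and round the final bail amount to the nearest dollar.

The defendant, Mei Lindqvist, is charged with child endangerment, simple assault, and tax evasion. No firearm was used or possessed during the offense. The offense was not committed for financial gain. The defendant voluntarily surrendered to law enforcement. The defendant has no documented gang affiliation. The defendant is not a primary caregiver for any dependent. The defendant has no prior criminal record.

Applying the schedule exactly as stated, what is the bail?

Base amounts from the schedule: child endangerment $80,600; simple assault $3,300; tax evasion $30,450.
Stacking rule: highest base plus $21,500 per additional charge. Highest is child endangerment at $80,600; 2 additional charges → +$43,000. Combined base = $123,600.
Net percentage adjustment: −40% −5% = −45%. $123,600 × 0.55 = $67,980.
$67,980 is within the $75,000 maximum.

$67,980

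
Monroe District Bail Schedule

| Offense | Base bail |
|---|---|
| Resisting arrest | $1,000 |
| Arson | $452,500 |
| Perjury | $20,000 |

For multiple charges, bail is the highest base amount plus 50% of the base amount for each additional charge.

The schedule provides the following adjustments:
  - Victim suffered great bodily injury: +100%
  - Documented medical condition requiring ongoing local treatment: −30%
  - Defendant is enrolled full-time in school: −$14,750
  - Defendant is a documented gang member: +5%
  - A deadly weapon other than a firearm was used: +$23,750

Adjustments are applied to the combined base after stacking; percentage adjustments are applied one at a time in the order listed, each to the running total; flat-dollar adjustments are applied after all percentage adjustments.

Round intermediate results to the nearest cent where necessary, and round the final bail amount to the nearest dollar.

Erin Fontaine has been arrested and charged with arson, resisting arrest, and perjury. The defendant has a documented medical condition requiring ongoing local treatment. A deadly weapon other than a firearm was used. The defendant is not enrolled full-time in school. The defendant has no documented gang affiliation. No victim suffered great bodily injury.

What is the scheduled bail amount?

$347,850

Base amounts from the schedule: arson $452,500; resisting arrest $1,000; perjury $20,000.
Stacking rule: highest base plus 50% of each additional charge. Highest is arson at $452,500. Additional: $1,000 × 50% = $500; $20,000 × 50% = $10,000. Combined base = $452,500 + $10,500 = $463,000.
Documented medical condition requiring ongoing local treatment (−30%): $463,000 × 0.7 = $324,100.
A deadly weapon other than a firearm was used (+$23,750 flat): $324,100 + $23,750 = $347,850.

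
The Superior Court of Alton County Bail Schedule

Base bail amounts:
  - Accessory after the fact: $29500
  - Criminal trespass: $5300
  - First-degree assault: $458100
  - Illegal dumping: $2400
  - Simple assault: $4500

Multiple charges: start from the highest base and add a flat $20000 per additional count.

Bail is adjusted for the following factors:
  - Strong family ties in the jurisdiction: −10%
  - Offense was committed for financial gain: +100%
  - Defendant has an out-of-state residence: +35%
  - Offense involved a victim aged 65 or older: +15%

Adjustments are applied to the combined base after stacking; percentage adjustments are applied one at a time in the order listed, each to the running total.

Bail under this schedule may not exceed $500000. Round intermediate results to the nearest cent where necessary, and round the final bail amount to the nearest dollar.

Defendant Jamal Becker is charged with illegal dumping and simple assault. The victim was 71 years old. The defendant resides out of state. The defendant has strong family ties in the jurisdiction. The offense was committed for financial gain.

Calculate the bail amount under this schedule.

Base amounts from the schedule: illegal dumping $2400; simple assault $4500.
Stacking rule: highest base plus $20000 per additional charge. Highest is simple assault at $4500; 1 additional charge → +$20000. Combined base = $24500.
Strong family ties in the jurisdiction (−10%): $24500 × 0.9 = $22050.
Offense was committed for financial gain (+100%): $22050 × 2 = $44100.
Defendant has an out-of-state residence (+35%): $44100 × 1.35 = $59535.
Offense involved a victim aged 65 or older (+15%): $59535 × 1.15 = $68465.25.
$68465.25 is within the $500000 maximum.
Rounded to the nearest dollar: $68465.

$68465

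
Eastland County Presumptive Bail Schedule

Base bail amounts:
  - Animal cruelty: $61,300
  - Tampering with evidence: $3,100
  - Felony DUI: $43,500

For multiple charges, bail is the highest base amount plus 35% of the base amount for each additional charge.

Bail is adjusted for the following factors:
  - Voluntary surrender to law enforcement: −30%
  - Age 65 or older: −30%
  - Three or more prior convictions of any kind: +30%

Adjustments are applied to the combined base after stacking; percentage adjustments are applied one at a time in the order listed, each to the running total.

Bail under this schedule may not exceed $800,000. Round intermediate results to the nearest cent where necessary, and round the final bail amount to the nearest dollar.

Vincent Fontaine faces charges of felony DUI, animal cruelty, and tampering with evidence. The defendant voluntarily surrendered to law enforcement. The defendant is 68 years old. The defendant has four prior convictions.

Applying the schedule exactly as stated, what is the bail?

Base amounts from the schedule: felony DUI $43,500; animal cruelty $61,300; tampering with evidence $3,100.
Stacking rule: highest base plus 35% of each additional charge. Highest is animal cruelty at $61,300. Additional: $43,500 × 35% = $15,225; $3,100 × 35% = $1,085. Combined base = $61,300 + $16,310 = $77,610.
Voluntary surrender to law enforcement (−30%): $77,610 × 0.7 = $54,327.
Age 65 or older (−30%): $54,327 × 0.7 = $38,028.90.
Three or more prior convictions of any kind (+30%): $38,028.90 × 1.3 = $49,437.57.
$49,437.57 is within the $800,000 maximum.
Rounded to the nearest dollar: $49,438.

$49,438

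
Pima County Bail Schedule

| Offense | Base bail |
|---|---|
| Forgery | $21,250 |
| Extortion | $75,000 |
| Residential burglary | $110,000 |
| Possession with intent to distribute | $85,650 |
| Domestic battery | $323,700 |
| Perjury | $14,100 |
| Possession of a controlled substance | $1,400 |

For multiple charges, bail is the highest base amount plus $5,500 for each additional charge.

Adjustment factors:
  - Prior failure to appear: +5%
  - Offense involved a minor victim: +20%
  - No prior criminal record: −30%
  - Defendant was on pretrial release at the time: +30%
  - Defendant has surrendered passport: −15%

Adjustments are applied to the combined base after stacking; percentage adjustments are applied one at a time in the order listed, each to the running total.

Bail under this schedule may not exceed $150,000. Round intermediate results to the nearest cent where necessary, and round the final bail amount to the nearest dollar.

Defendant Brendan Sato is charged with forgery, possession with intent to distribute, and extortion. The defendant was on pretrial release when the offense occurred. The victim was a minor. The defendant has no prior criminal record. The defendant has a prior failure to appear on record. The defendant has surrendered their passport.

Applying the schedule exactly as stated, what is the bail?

Base amounts from the schedule: forgery $21,250; possession with intent to distribute $85,650; extortion $75,000.
Stacking rule: highest base plus $5,500 per additional charge. Highest is possession with intent to distribute at $85,650; 2 additional charges → +$11,000. Combined base = $96,650.
Prior failure to appear (+5%): $96,650 × 1.05 = $101,482.50.
Offense involved a minor victim (+20%): $101,482.50 × 1.2 = $121,779.
No prior criminal record (−30%): $121,779 × 0.7 = $85,245.30.
Defendant was on pretrial release at the time (+30%): $85,245.30 × 1.3 = $110,818.89.
Defendant has surrendered passport (−15%): $110,818.89 × 0.85 = $94,196.06.
$94,196.06 is within the $150,000 maximum.
Rounded to the nearest dollar: $94,196.

$94,196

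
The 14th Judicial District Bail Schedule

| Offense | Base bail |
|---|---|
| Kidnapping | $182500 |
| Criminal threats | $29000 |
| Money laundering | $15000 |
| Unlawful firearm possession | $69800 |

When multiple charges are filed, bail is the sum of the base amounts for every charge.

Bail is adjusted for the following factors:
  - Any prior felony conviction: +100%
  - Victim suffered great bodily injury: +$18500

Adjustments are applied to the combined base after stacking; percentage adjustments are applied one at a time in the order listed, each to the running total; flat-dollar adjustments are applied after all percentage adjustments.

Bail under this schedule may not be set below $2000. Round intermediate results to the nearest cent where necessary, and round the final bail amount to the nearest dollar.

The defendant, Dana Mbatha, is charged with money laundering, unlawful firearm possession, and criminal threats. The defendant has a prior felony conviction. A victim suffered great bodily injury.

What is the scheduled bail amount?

$246100

Base amounts from the schedule: money laundering $15000; unlawful firearm possession $69800; criminal threats $29000.
Stacking rule: sum of all bases. $15000 + $69800 + $29000 = $113800.
Any prior felony conviction (+100%): $113800 × 2 = $227600.
Victim suffered great bodily injury (+$18500 flat): $227600 + $18500 = $246100.
$246100 is at or above the $2000 minimum.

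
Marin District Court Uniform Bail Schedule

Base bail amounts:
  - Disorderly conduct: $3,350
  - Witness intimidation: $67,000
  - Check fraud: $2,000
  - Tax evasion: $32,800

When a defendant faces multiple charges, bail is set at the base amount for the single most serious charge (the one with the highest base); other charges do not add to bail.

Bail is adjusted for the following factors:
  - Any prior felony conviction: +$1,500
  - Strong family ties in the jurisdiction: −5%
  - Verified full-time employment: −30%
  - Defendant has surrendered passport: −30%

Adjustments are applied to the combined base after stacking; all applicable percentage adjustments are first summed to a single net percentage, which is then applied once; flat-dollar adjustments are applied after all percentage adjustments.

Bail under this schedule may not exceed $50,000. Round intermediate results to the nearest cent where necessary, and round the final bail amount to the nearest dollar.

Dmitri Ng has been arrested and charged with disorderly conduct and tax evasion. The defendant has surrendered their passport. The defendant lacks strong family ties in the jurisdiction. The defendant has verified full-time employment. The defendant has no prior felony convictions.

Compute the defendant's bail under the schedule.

$13,120

Base amounts from the schedule: disorderly conduct $3,350; tax evasion $32,800.
Stacking rule: use the highest base only. Highest is tax evasion at $32,800. Combined base = $32,800.
Net percentage adjustment: −30% −30% = −60%. $32,800 × 0.4 = $13,120.
$13,120 is within the $50,000 maximum.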